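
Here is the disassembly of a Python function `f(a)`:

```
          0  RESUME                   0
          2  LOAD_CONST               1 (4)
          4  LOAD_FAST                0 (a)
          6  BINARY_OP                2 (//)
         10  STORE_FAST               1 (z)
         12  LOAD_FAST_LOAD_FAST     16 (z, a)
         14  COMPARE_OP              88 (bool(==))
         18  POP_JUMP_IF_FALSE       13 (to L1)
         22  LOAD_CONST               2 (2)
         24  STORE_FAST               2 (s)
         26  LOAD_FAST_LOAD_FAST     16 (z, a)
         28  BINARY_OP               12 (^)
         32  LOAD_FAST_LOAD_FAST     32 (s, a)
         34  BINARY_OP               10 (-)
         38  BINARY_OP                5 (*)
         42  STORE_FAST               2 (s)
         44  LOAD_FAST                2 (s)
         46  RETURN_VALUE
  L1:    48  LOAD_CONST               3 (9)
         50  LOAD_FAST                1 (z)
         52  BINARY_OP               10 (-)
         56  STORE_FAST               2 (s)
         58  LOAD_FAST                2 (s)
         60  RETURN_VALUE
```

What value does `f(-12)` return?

10

LOAD_CONST → push 4. Stack: [4]
LOAD_FAST a → push -12. Stack: [4, -12]
BINARY_OP // → 4 // -12 = -1. Stack: [-1]
STORE_FAST z → z=-1. Stack: []
LOAD_FAST_LOAD_FAST z,a → push -1,-12. Stack: [-1, -12]
COMPARE_OP bool(==) → -1 vs -12 = False. Stack: [False]
POP_JUMP_IF_FALSE → pop False; jump. Stack: []
LOAD_CONST → push 9. Stack: [9]
LOAD_FAST z → push -1. Stack: [9, -1]
BINARY_OP - → 9 - -1 = 10. Stack: [10]
STORE_FAST s → s=10. Stack: []
LOAD_FAST s → push 10. Stack: [10]
RETURN_VALUE → return 10.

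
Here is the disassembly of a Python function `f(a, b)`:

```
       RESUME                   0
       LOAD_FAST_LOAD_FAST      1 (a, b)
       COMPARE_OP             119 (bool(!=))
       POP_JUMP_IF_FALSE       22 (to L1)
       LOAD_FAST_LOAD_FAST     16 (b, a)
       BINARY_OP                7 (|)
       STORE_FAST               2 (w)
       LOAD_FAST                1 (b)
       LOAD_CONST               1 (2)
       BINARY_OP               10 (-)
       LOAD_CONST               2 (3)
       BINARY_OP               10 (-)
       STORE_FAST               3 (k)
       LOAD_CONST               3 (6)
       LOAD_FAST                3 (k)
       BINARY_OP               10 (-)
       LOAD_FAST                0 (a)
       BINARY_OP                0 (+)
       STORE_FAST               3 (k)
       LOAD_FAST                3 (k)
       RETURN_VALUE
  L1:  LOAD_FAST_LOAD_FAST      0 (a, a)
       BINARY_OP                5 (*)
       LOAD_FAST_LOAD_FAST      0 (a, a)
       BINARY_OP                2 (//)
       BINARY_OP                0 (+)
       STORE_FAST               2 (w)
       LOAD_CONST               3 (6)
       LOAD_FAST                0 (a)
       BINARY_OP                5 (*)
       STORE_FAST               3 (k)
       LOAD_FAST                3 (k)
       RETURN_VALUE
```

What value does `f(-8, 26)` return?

LOAD_FAST_LOAD_FAST a,b → push -8,26. Stack: [-8, 26]
COMPARE_OP bool(!=) → -8 vs 26 = True. Stack: [True]
POP_JUMP_IF_FALSE → pop True; no jump. Stack: []
LOAD_FAST_LOAD_FAST b,a → push 26,-8. Stack: [26, -8]
BINARY_OP | → 26 | -8 = -6. Stack: [-6]
STORE_FAST w → w=-6. Stack: []
LOAD_FAST b → push 26. Stack: [26]
LOAD_CONST → push 2. Stack: [26, 2]
BINARY_OP - → 26 - 2 = 24. Stack: [24]
LOAD_CONST → push 3. Stack: [24, 3]
BINARY_OP - → 24 - 3 = 21. Stack: [21]
STORE_FAST k → k=21. Stack: []
LOAD_CONST → push 6. Stack: [6]
LOAD_FAST k → push 21. Stack: [6, 21]
BINARY_OP - → 6 - 21 = -15. Stack: [-15]
LOAD_FAST a → push -8. Stack: [-15, -8]
BINARY_OP + → -15 + -8 = -23. Stack: [-23]
STORE_FAST k → k=-23. Stack: []
LOAD_FAST k → push -23. Stack: [-23]
RETURN_VALUE → return -23.

-23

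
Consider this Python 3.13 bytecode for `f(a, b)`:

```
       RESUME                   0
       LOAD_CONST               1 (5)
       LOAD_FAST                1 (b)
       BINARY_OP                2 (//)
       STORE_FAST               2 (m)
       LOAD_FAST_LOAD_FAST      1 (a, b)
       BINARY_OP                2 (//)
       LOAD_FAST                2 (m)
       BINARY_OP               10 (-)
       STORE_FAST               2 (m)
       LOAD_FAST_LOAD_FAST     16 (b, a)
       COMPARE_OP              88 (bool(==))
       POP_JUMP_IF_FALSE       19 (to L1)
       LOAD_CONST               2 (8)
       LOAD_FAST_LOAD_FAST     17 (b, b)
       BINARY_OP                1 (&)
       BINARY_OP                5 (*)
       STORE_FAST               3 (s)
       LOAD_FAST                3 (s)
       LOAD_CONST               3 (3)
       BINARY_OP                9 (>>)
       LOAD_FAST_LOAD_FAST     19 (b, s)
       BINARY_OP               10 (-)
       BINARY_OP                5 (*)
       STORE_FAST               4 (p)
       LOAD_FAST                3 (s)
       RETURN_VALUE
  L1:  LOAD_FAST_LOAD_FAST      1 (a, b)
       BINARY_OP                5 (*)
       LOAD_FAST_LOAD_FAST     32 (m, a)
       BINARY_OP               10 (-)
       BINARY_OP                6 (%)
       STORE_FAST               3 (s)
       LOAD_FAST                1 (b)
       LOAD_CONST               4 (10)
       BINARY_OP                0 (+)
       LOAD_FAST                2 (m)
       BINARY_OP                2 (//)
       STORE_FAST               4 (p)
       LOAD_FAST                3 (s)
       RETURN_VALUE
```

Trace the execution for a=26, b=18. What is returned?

-7

LOAD_CONST → push 5. Stack: [5]
LOAD_FAST b → push 18. Stack: [5, 18]
BINARY_OP // → 5 // 18 = 0. Stack: [0]
STORE_FAST m → m=0. Stack: []
LOAD_FAST_LOAD_FAST a,b → push 26,18. Stack: [26, 18]
BINARY_OP // → 26 // 18 = 1. Stack: [1]
LOAD_FAST m → push 0. Stack: [1, 0]
BINARY_OP - → 1 - 0 = 1. Stack: [1]
STORE_FAST m → m=1. Stack: []
LOAD_FAST_LOAD_FAST b,a → push 18,26. Stack: [18, 26]
COMPARE_OP bool(==) → 18 vs 26 = False. Stack: [False]
POP_JUMP_IF_FALSE → pop False; jump. Stack: []
LOAD_FAST_LOAD_FAST a,b → push 26,18. Stack: [26, 18]
BINARY_OP * → 26 * 18 = 468. Stack: [468]
LOAD_FAST_LOAD_FAST m,a → push 1,26. Stack: [468, 1, 26]
BINARY_OP - → 1 - 26 = -25. Stack: [468, -25]
BINARY_OP % → 468 % -25 = -7. Stack: [-7]
STORE_FAST s → s=-7. Stack: []
LOAD_FAST b → push 18. Stack: [18]
LOAD_CONST → push 10. Stack: [18, 10]
BINARY_OP + → 18 + 10 = 28. Stack: [28]
LOAD_FAST m → push 1. Stack: [28, 1]
BINARY_OP // → 28 // 1 = 28. Stack: [28]
STORE_FAST p → p=28. Stack: []
LOAD_FAST s → push -7. Stack: [-7]
RETURN_VALUE → return -7.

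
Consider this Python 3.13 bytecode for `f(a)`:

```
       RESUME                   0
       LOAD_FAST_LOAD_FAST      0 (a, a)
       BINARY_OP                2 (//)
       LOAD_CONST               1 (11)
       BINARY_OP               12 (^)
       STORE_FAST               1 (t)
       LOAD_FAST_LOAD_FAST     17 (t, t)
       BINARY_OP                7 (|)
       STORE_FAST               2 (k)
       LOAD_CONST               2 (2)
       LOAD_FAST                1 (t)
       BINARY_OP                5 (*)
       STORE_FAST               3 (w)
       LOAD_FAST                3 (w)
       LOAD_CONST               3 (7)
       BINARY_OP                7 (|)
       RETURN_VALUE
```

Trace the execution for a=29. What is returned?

LOAD_FAST_LOAD_FAST a,a → push 29,29. Stack: [29, 29]
BINARY_OP // → 29 // 29 = 1. Stack: [1]
LOAD_CONST → push 11. Stack: [1, 11]
BINARY_OP ^ → 1 ^ 11 = 10. Stack: [10]
STORE_FAST t → t=10. Stack: []
LOAD_FAST_LOAD_FAST t,t → push 10,10. Stack: [10, 10]
BINARY_OP | → 10 | 10 = 10. Stack: [10]
STORE_FAST k → k=10. Stack: []
LOAD_CONST → push 2. Stack: [2]
LOAD_FAST t → push 10. Stack: [2, 10]
BINARY_OP * → 2 * 10 = 20. Stack: [20]
STORE_FAST w → w=20. Stack: []
LOAD_FAST w → push 20. Stack: [20]
LOAD_CONST → push 7. Stack: [20, 7]
BINARY_OP | → 20 | 7 = 23. Stack: [23]
RETURN_VALUE → return 23.

23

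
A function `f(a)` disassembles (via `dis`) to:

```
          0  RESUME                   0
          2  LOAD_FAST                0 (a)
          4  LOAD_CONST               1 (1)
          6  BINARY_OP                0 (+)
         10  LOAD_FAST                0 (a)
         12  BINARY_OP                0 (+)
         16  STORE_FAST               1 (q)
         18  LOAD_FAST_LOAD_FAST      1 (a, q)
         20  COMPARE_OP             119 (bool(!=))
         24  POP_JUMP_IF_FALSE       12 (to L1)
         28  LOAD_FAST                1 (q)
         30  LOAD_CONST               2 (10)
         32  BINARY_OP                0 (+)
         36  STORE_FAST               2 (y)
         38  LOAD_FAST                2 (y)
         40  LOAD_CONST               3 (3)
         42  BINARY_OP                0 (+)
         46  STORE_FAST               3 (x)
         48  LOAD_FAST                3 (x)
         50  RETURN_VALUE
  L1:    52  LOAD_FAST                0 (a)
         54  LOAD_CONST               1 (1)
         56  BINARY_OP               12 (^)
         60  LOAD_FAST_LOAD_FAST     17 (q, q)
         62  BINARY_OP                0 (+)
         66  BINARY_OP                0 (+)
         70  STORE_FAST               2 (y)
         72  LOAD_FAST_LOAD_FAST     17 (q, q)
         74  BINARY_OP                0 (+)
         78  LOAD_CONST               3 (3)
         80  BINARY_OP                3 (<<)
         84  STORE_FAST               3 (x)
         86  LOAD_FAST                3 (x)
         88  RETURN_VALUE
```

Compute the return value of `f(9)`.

32

LOAD_FAST a → push 9. Stack: [9]
LOAD_CONST → push 1. Stack: [9, 1]
BINARY_OP + → 9 + 1 = 10. Stack: [10]
LOAD_FAST a → push 9. Stack: [10, 9]
BINARY_OP + → 10 + 9 = 19. Stack: [19]
STORE_FAST q → q=19. Stack: []
LOAD_FAST_LOAD_FAST a,q → push 9,19. Stack: [9, 19]
COMPARE_OP bool(!=) → 9 vs 19 = True. Stack: [True]
POP_JUMP_IF_FALSE → pop True; no jump. Stack: []
LOAD_FAST q → push 19. Stack: [19]
LOAD_CONST → push 10. Stack: [19, 10]
BINARY_OP + → 19 + 10 = 29. Stack: [29]
STORE_FAST y → y=29. Stack: []
LOAD_FAST y → push 29. Stack: [29]
LOAD_CONST → push 3. Stack: [29, 3]
BINARY_OP + → 29 + 3 = 32. Stack: [32]
STORE_FAST x → x=32. Stack: []
LOAD_FAST x → push 32. Stack: [32]
RETURN_VALUE → return 32.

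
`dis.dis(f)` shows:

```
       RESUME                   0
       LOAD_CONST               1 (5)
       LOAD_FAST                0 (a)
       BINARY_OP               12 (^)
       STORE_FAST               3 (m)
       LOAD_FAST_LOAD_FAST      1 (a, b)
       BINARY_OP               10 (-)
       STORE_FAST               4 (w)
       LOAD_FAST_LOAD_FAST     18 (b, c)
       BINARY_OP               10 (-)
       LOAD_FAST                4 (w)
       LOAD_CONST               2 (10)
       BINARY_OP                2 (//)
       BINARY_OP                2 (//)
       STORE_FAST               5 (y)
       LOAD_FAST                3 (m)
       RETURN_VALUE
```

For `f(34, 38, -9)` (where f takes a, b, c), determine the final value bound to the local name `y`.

LOAD_CONST → push 5. Stack: [5]
LOAD_FAST a → push 34. Stack: [5, 34]
BINARY_OP ^ → 5 ^ 34 = 39. Stack: [39]
STORE_FAST m → m=39. Stack: []
LOAD_FAST_LOAD_FAST a,b → push 34,38. Stack: [34, 38]
BINARY_OP - → 34 - 38 = -4. Stack: [-4]
STORE_FAST w → w=-4. Stack: []
LOAD_FAST_LOAD_FAST b,c → push 38,-9. Stack: [38, -9]
BINARY_OP - → 38 - -9 = 47. Stack: [47]
LOAD_FAST w → push -4. Stack: [47, -4]
LOAD_CONST → push 10. Stack: [47, -4, 10]
BINARY_OP // → -4 // 10 = -1. Stack: [47, -1]
BINARY_OP // → 47 // -1 = -47. Stack: [-47]
STORE_FAST y → y=-47. Stack: []
LOAD_FAST m → push 39. Stack: [39]
RETURN_VALUE → return 39.

-47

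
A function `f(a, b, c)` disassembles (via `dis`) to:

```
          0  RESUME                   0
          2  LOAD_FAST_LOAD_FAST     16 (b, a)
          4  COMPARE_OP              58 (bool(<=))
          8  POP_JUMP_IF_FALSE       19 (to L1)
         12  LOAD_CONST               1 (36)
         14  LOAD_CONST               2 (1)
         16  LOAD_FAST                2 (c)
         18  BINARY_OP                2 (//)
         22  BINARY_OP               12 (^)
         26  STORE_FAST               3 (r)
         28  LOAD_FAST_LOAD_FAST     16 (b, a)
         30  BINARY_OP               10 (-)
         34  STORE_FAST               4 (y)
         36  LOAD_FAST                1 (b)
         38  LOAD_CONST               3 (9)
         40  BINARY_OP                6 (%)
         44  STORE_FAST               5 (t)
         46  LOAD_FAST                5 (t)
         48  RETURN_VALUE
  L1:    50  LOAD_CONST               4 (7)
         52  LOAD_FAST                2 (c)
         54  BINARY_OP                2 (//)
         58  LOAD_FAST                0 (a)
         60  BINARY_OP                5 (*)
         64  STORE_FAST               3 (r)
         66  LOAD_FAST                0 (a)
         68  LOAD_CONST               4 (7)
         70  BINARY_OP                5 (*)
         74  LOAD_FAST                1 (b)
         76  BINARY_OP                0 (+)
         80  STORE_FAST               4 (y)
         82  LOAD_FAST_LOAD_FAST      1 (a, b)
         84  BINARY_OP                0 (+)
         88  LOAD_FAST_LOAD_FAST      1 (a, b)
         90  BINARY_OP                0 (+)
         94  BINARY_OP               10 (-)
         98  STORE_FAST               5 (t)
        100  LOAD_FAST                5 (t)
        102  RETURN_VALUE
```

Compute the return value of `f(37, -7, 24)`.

LOAD_FAST_LOAD_FAST b,a → push -7,37. Stack: [-7, 37]
COMPARE_OP bool(<=) → -7 vs 37 = True. Stack: [True]
POP_JUMP_IF_FALSE → pop True; no jump. Stack: []
LOAD_CONST → push 36. Stack: [36]
LOAD_CONST → push 1. Stack: [36, 1]
LOAD_FAST c → push 24. Stack: [36, 1, 24]
BINARY_OP // → 1 // 24 = 0. Stack: [36, 0]
BINARY_OP ^ → 36 ^ 0 = 36. Stack: [36]
STORE_FAST r → r=36. Stack: []
LOAD_FAST_LOAD_FAST b,a → push -7,37. Stack: [-7, 37]
BINARY_OP - → -7 - 37 = -44. Stack: [-44]
STORE_FAST y → y=-44. Stack: []
LOAD_FAST b → push -7. Stack: [-7]
LOAD_CONST → push 9. Stack: [-7, 9]
BINARY_OP % → -7 % 9 = 2. Stack: [2]
STORE_FAST t → t=2. Stack: []
LOAD_FAST t → push 2. Stack: [2]
RETURN_VALUE → return 2.

2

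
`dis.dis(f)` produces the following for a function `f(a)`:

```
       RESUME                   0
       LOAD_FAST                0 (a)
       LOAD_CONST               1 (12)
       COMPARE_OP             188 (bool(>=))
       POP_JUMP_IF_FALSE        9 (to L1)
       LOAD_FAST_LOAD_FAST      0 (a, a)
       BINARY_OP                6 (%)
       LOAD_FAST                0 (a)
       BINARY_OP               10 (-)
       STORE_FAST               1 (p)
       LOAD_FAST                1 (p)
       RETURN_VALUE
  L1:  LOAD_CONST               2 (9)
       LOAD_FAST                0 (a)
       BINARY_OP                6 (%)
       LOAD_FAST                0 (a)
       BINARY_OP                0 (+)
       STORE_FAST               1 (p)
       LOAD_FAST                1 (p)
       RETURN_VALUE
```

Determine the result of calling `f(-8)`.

LOAD_FAST a → push -8. Stack: [-8]
LOAD_CONST → push 12. Stack: [-8, 12]
COMPARE_OP bool(>=) → -8 vs 12 = False. Stack: [False]
POP_JUMP_IF_FALSE → pop False; jump. Stack: []
LOAD_CONST → push 9. Stack: [9]
LOAD_FAST a → push -8. Stack: [9, -8]
BINARY_OP % → 9 % -8 = -7. Stack: [-7]
LOAD_FAST a → push -8. Stack: [-7, -8]
BINARY_OP + → -7 + -8 = -15. Stack: [-15]
STORE_FAST p → p=-15. Stack: []
LOAD_FAST p → push -15. Stack: [-15]
RETURN_VALUE → return -15.

-15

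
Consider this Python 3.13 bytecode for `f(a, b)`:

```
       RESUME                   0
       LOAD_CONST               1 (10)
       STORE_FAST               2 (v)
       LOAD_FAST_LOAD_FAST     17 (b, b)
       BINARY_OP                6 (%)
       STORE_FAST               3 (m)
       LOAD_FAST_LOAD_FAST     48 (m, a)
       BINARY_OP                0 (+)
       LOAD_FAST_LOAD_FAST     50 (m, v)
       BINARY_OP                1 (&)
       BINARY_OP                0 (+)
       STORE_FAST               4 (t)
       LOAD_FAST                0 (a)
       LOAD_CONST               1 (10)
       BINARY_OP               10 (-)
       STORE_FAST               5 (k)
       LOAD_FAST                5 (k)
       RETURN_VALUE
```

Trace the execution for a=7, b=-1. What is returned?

LOAD_CONST → push 10. Stack: [10]
STORE_FAST v → v=10. Stack: []
LOAD_FAST_LOAD_FAST b,b → push -1,-1. Stack: [-1, -1]
BINARY_OP % → -1 % -1 = 0. Stack: [0]
STORE_FAST m → m=0. Stack: []
LOAD_FAST_LOAD_FAST m,a → push 0,7. Stack: [0, 7]
BINARY_OP + → 0 + 7 = 7. Stack: [7]
LOAD_FAST_LOAD_FAST m,v → push 0,10. Stack: [7, 0, 10]
BINARY_OP & → 0 & 10 = 0. Stack: [7, 0]
BINARY_OP + → 7 + 0 = 7. Stack: [7]
STORE_FAST t → t=7. Stack: []
LOAD_FAST a → push 7. Stack: [7]
LOAD_CONST → push 10. Stack: [7, 10]
BINARY_OP - → 7 - 10 = -3. Stack: [-3]
STORE_FAST k → k=-3. Stack: []
LOAD_FAST k → push -3. Stack: [-3]
RETURN_VALUE → return -3.

-3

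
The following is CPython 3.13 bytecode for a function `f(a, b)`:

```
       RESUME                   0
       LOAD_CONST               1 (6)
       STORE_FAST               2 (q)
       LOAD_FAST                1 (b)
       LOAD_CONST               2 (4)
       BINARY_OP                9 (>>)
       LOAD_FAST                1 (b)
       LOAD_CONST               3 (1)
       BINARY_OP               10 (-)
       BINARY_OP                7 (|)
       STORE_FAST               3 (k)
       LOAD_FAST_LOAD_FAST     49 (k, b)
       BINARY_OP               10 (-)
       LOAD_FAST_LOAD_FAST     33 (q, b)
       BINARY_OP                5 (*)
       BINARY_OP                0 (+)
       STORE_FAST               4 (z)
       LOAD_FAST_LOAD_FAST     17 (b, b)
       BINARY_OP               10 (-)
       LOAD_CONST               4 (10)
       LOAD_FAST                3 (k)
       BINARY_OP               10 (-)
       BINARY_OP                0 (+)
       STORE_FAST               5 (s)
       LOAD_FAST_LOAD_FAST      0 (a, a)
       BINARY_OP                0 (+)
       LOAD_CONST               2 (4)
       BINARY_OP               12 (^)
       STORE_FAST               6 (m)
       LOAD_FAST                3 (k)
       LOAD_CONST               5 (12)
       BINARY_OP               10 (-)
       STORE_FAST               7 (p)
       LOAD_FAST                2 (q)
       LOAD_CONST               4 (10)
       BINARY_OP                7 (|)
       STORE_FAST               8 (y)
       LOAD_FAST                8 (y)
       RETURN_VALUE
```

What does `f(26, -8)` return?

14

LOAD_CONST → push 6. Stack: [6]
STORE_FAST q → q=6. Stack: []
LOAD_FAST b → push -8. Stack: [-8]
LOAD_CONST → push 4. Stack: [-8, 4]
BINARY_OP >> → -8 >> 4 = -1. Stack: [-1]
LOAD_FAST b → push -8. Stack: [-1, -8]
LOAD_CONST → push 1. Stack: [-1, -8, 1]
BINARY_OP - → -8 - 1 = -9. Stack: [-1, -9]
BINARY_OP | → -1 | -9 = -1. Stack: [-1]
STORE_FAST k → k=-1. Stack: []
LOAD_FAST_LOAD_FAST k,b → push -1,-8. Stack: [-1, -8]
BINARY_OP - → -1 - -8 = 7. Stack: [7]
LOAD_FAST_LOAD_FAST q,b → push 6,-8. Stack: [7, 6, -8]
BINARY_OP * → 6 * -8 = -48. Stack: [7, -48]
BINARY_OP + → 7 + -48 = -41. Stack: [-41]
STORE_FAST z → z=-41. Stack: []
LOAD_FAST_LOAD_FAST b,b → push -8,-8. Stack: [-8, -8]
BINARY_OP - → -8 - -8 = 0. Stack: [0]
LOAD_CONST → push 10. Stack: [0, 10]
LOAD_FAST k → push -1. Stack: [0, 10, -1]
BINARY_OP - → 10 - -1 = 11. Stack: [0, 11]
BINARY_OP + → 0 + 11 = 11. Stack: [11]
STORE_FAST s → s=11. Stack: []
LOAD_FAST_LOAD_FAST a,a → push 26,26. Stack: [26, 26]
BINARY_OP + → 26 + 26 = 52. Stack: [52]
LOAD_CONST → push 4. Stack: [52, 4]
BINARY_OP ^ → 52 ^ 4 = 48. Stack: [48]
STORE_FAST m → m=48. Stack: []
LOAD_FAST k → push -1. Stack: [-1]
LOAD_CONST → push 12. Stack: [-1, 12]
BINARY_OP - → -1 - 12 = -13. Stack: [-13]
STORE_FAST p → p=-13. Stack: []
LOAD_FAST q → push 6. Stack: [6]
LOAD_CONST → push 10. Stack: [6, 10]
BINARY_OP | → 6 | 10 = 14. Stack: [14]
STORE_FAST y → y=14. Stack: []
LOAD_FAST y → push 14. Stack: [14]
RETURN_VALUE → return 14.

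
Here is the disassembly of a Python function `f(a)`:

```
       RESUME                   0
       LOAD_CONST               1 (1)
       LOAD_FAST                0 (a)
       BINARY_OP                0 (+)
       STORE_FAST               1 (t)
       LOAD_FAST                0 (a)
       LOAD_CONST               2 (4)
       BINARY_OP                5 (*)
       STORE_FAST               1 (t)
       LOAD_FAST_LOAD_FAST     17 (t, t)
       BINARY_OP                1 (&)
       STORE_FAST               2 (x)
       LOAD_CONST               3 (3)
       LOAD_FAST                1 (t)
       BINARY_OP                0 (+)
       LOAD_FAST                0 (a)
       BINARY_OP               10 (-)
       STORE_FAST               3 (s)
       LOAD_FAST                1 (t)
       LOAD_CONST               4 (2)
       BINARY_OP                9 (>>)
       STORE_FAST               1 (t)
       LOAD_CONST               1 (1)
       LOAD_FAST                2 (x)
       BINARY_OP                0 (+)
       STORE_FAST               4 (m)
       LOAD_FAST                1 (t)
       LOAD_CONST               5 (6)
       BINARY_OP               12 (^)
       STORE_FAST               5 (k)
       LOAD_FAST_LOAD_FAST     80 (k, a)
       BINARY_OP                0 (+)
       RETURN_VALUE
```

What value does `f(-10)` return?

-26

LOAD_CONST → push 1. Stack: [1]
LOAD_FAST a → push -10. Stack: [1, -10]
BINARY_OP + → 1 + -10 = -9. Stack: [-9]
STORE_FAST t → t=-9. Stack: []
LOAD_FAST a → push -10. Stack: [-10]
LOAD_CONST → push 4. Stack: [-10, 4]
BINARY_OP * → -10 * 4 = -40. Stack: [-40]
STORE_FAST t → t=-40. Stack: []
LOAD_FAST_LOAD_FAST t,t → push -40,-40. Stack: [-40, -40]
BINARY_OP & → -40 & -40 = -40. Stack: [-40]
STORE_FAST x → x=-40. Stack: []
LOAD_CONST → push 3. Stack: [3]
LOAD_FAST t → push -40. Stack: [3, -40]
BINARY_OP + → 3 + -40 = -37. Stack: [-37]
LOAD_FAST a → push -10. Stack: [-37, -10]
BINARY_OP - → -37 - -10 = -27. Stack: [-27]
STORE_FAST s → s=-27. Stack: []
LOAD_FAST t → push -40. Stack: [-40]
LOAD_CONST → push 2. Stack: [-40, 2]
BINARY_OP >> → -40 >> 2 = -10. Stack: [-10]
STORE_FAST t → t=-10. Stack: []
LOAD_CONST → push 1. Stack: [1]
LOAD_FAST x → push -40. Stack: [1, -40]
BINARY_OP + → 1 + -40 = -39. Stack: [-39]
STORE_FAST m → m=-39. Stack: []
LOAD_FAST t → push -10. Stack: [-10]
LOAD_CONST → push 6. Stack: [-10, 6]
BINARY_OP ^ → -10 ^ 6 = -16. Stack: [-16]
STORE_FAST k → k=-16. Stack: []
LOAD_FAST_LOAD_FAST k,a → push -16,-10. Stack: [-16, -10]
BINARY_OP + → -16 + -10 = -26. Stack: [-26]
RETURN_VALUE → return -26.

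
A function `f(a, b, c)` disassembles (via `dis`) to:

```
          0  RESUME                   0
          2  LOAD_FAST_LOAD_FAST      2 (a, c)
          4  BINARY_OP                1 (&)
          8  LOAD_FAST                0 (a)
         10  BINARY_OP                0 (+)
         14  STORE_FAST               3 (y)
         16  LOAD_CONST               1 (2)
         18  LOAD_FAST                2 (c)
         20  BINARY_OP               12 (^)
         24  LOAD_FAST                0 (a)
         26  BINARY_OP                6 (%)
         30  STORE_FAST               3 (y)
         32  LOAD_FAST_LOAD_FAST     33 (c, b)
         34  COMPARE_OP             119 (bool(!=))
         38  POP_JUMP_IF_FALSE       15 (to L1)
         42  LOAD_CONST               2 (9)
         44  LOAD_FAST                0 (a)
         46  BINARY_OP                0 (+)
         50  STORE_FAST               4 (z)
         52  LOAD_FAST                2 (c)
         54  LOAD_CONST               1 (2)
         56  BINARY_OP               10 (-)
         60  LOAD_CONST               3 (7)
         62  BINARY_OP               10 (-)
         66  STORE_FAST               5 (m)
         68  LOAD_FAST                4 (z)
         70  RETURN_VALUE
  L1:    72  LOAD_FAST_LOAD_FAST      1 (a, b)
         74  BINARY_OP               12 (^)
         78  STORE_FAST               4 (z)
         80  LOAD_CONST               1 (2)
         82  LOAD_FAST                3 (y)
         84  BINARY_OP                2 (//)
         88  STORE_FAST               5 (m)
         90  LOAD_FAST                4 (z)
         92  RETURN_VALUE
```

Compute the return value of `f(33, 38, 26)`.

LOAD_FAST_LOAD_FAST a,c → push 33,26. Stack: [33, 26]
BINARY_OP & → 33 & 26 = 0. Stack: [0]
LOAD_FAST a → push 33. Stack: [0, 33]
BINARY_OP + → 0 + 33 = 33. Stack: [33]
STORE_FAST y → y=33. Stack: []
LOAD_CONST → push 2. Stack: [2]
LOAD_FAST c → push 26. Stack: [2, 26]
BINARY_OP ^ → 2 ^ 26 = 24. Stack: [24]
LOAD_FAST a → push 33. Stack: [24, 33]
BINARY_OP % → 24 % 33 = 24. Stack: [24]
STORE_FAST y → y=24. Stack: []
LOAD_FAST_LOAD_FAST c,b → push 26,38. Stack: [26, 38]
COMPARE_OP bool(!=) → 26 vs 38 = True. Stack: [True]
POP_JUMP_IF_FALSE → pop True; no jump. Stack: []
LOAD_CONST → push 9. Stack: [9]
LOAD_FAST a → push 33. Stack: [9, 33]
BINARY_OP + → 9 + 33 = 42. Stack: [42]
STORE_FAST z → z=42. Stack: []
LOAD_FAST c → push 26. Stack: [26]
LOAD_CONST → push 2. Stack: [26, 2]
BINARY_OP - → 26 - 2 = 24. Stack: [24]
LOAD_CONST → push 7. Stack: [24, 7]
BINARY_OP - → 24 - 7 = 17. Stack: [17]
STORE_FAST m → m=17. Stack: []
LOAD_FAST z → push 42. Stack: [42]
RETURN_VALUE → return 42.

42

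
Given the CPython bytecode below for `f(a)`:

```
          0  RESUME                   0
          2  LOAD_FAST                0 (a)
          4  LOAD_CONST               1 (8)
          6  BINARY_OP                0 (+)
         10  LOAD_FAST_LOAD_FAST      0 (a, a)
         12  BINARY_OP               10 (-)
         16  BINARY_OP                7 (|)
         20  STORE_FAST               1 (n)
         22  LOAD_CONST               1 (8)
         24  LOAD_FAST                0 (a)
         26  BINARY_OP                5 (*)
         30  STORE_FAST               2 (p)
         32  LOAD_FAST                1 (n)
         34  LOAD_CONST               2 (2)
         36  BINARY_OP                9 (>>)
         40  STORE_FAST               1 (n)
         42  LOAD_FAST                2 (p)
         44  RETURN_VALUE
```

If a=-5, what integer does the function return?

-40

LOAD_FAST a → push -5. Stack: [-5]
LOAD_CONST → push 8. Stack: [-5, 8]
BINARY_OP + → -5 + 8 = 3. Stack: [3]
LOAD_FAST_LOAD_FAST a,a → push -5,-5. Stack: [3, -5, -5]
BINARY_OP - → -5 - -5 = 0. Stack: [3, 0]
BINARY_OP | → 3 | 0 = 3. Stack: [3]
STORE_FAST n → n=3. Stack: []
LOAD_CONST → push 8. Stack: [8]
LOAD_FAST a → push -5. Stack: [8, -5]
BINARY_OP * → 8 * -5 = -40. Stack: [-40]
STORE_FAST p → p=-40. Stack: []
LOAD_FAST n → push 3. Stack: [3]
LOAD_CONST → push 2. Stack: [3, 2]
BINARY_OP >> → 3 >> 2 = 0. Stack: [0]
STORE_FAST n → n=0. Stack: []
LOAD_FAST p → push -40. Stack: [-40]
RETURN_VALUE → return -40.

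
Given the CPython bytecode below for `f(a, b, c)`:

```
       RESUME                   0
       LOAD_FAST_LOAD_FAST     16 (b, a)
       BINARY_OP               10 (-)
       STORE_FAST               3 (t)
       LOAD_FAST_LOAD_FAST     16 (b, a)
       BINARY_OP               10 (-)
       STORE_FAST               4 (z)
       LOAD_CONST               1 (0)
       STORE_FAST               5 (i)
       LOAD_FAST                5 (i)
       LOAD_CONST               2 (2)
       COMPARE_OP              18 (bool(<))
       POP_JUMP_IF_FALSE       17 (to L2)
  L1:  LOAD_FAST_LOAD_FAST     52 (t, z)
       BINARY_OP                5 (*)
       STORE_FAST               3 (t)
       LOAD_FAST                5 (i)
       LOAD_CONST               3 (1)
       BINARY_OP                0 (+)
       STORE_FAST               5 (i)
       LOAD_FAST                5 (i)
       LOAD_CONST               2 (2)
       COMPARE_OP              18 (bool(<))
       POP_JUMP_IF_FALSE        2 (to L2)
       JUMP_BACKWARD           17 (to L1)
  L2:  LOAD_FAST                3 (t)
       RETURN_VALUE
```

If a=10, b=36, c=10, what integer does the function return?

17576

LOAD_FAST_LOAD_FAST b,a → push 36,10. Stack: [36, 10]
BINARY_OP - → 36 - 10 = 26. Stack: [26]
STORE_FAST t → t=26. Stack: []
LOAD_FAST_LOAD_FAST b,a → push 36,10. Stack: [36, 10]
BINARY_OP - → 36 - 10 = 26. Stack: [26]
STORE_FAST z → z=26. Stack: []
LOAD_CONST → push 0. Stack: [0]
STORE_FAST i → i=0. Stack: []
LOAD_FAST i → push 0. Stack: [0]
LOAD_CONST → push 2. Stack: [0, 2]
COMPARE_OP bool(<) → 0 vs 2 = True. Stack: [True]
POP_JUMP_IF_FALSE → pop True; no jump. Stack: []
LOAD_FAST_LOAD_FAST t,z → push 26,26. Stack: [26, 26]
BINARY_OP * → 26 * 26 = 676. Stack: [676]
STORE_FAST t → t=676. Stack: []
LOAD_FAST i → push 0. Stack: [0]
LOAD_CONST → push 1. Stack: [0, 1]
BINARY_OP + → 0 + 1 = 1. Stack: [1]
STORE_FAST i → i=1. Stack: []
LOAD_FAST i → push 1. Stack: [1]
LOAD_CONST → push 2. Stack: [1, 2]
COMPARE_OP bool(<) → 1 vs 2 = True. Stack: [True]
POP_JUMP_IF_FALSE → pop True; no jump. Stack: []
LOAD_FAST_LOAD_FAST t,z → push 676,26. Stack: [676, 26]
BINARY_OP * → 676 * 26 = 17576. Stack: [17576]
STORE_FAST t → t=17576. Stack: []
LOAD_FAST i → push 1. Stack: [1]
LOAD_CONST → push 1. Stack: [1, 1]
BINARY_OP + → 1 + 1 = 2. Stack: [2]
STORE_FAST i → i=2. Stack: []
LOAD_FAST i → push 2. Stack: [2]
LOAD_CONST → push 2. Stack: [2, 2]
COMPARE_OP bool(<) → 2 vs 2 = False. Stack: [False]
POP_JUMP_IF_FALSE → pop False; jump. Stack: []
LOAD_FAST t → push 17576. Stack: [17576]
RETURN_VALUE → return 17576.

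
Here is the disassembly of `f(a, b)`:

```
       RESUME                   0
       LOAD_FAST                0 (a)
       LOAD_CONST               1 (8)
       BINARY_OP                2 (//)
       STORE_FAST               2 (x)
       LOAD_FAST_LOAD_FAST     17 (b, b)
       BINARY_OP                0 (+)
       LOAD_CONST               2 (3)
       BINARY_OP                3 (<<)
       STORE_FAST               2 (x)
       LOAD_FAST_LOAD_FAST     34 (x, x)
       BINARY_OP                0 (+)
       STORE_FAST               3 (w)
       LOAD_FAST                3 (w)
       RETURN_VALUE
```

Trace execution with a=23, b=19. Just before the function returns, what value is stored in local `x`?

LOAD_FAST a → push 23. Stack: [23]
LOAD_CONST → push 8. Stack: [23, 8]
BINARY_OP // → 23 // 8 = 2. Stack: [2]
STORE_FAST x → x=2. Stack: []
LOAD_FAST_LOAD_FAST b,b → push 19,19. Stack: [19, 19]
BINARY_OP + → 19 + 19 = 38. Stack: [38]
LOAD_CONST → push 3. Stack: [38, 3]
BINARY_OP << → 38 << 3 = 304. Stack: [304]
STORE_FAST x → x=304. Stack: []
LOAD_FAST_LOAD_FAST x,x → push 304,304. Stack: [304, 304]
BINARY_OP + → 304 + 304 = 608. Stack: [608]
STORE_FAST w → w=608. Stack: []
LOAD_FAST w → push 608. Stack: [608]
RETURN_VALUE → return 608.

304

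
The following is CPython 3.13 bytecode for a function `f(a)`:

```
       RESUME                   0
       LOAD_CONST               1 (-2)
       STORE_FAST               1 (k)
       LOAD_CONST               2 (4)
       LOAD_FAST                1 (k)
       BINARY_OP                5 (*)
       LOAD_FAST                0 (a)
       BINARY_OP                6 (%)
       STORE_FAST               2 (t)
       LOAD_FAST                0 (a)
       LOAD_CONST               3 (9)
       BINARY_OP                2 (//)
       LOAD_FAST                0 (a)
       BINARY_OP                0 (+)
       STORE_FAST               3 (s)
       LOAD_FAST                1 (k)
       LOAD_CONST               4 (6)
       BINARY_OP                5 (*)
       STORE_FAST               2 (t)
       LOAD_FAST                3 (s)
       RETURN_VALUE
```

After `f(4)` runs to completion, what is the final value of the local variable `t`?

-12

LOAD_CONST → push -2. Stack: [-2]
STORE_FAST k → k=-2. Stack: []
LOAD_CONST → push 4. Stack: [4]
LOAD_FAST k → push -2. Stack: [4, -2]
BINARY_OP * → 4 * -2 = -8. Stack: [-8]
LOAD_FAST a → push 4. Stack: [-8, 4]
BINARY_OP % → -8 % 4 = 0. Stack: [0]
STORE_FAST t → t=0. Stack: []
LOAD_FAST a → push 4. Stack: [4]
LOAD_CONST → push 9. Stack: [4, 9]
BINARY_OP // → 4 // 9 = 0. Stack: [0]
LOAD_FAST a → push 4. Stack: [0, 4]
BINARY_OP + → 0 + 4 = 4. Stack: [4]
STORE_FAST s → s=4. Stack: []
LOAD_FAST k → push -2. Stack: [-2]
LOAD_CONST → push 6. Stack: [-2, 6]
BINARY_OP * → -2 * 6 = -12. Stack: [-12]
STORE_FAST t → t=-12. Stack: []
LOAD_FAST s → push 4. Stack: [4]
RETURN_VALUE → return 4.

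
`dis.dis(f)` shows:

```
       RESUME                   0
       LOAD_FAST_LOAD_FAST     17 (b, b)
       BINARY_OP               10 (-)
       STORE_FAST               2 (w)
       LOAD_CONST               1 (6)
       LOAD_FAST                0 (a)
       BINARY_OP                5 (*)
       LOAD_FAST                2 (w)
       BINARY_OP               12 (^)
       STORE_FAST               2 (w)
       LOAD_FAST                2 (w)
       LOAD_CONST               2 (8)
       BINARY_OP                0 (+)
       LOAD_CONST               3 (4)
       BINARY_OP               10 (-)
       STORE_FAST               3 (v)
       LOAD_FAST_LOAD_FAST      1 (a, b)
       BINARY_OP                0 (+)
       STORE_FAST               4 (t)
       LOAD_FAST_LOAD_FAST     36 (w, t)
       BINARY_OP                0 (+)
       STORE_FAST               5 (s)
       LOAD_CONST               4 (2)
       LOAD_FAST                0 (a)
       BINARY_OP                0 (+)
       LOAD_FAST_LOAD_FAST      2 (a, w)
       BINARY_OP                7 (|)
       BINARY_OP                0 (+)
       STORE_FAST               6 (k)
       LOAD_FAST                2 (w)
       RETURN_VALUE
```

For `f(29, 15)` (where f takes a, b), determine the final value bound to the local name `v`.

LOAD_FAST_LOAD_FAST b,b → push 15,15. Stack: [15, 15]
BINARY_OP - → 15 - 15 = 0. Stack: [0]
STORE_FAST w → w=0. Stack: []
LOAD_CONST → push 6. Stack: [6]
LOAD_FAST a → push 29. Stack: [6, 29]
BINARY_OP * → 6 * 29 = 174. Stack: [174]
LOAD_FAST w → push 0. Stack: [174, 0]
BINARY_OP ^ → 174 ^ 0 = 174. Stack: [174]
STORE_FAST w → w=174. Stack: []
LOAD_FAST w → push 174. Stack: [174]
LOAD_CONST → push 8. Stack: [174, 8]
BINARY_OP + → 174 + 8 = 182. Stack: [182]
LOAD_CONST → push 4. Stack: [182, 4]
BINARY_OP - → 182 - 4 = 178. Stack: [178]
STORE_FAST v → v=178. Stack: []
LOAD_FAST_LOAD_FAST a,b → push 29,15. Stack: [29, 15]
BINARY_OP + → 29 + 15 = 44. Stack: [44]
STORE_FAST t → t=44. Stack: []
LOAD_FAST_LOAD_FAST w,t → push 174,44. Stack: [174, 44]
BINARY_OP + → 174 + 44 = 218. Stack: [218]
STORE_FAST s → s=218. Stack: []
LOAD_CONST → push 2. Stack: [2]
LOAD_FAST a → push 29. Stack: [2, 29]
BINARY_OP + → 2 + 29 = 31. Stack: [31]
LOAD_FAST_LOAD_FAST a,w → push 29,174. Stack: [31, 29, 174]
BINARY_OP | → 29 | 174 = 191. Stack: [31, 191]
BINARY_OP + → 31 + 191 = 222. Stack: [222]
STORE_FAST k → k=222. Stack: []
LOAD_FAST w → push 174. Stack: [174]
RETURN_VALUE → return 174.

178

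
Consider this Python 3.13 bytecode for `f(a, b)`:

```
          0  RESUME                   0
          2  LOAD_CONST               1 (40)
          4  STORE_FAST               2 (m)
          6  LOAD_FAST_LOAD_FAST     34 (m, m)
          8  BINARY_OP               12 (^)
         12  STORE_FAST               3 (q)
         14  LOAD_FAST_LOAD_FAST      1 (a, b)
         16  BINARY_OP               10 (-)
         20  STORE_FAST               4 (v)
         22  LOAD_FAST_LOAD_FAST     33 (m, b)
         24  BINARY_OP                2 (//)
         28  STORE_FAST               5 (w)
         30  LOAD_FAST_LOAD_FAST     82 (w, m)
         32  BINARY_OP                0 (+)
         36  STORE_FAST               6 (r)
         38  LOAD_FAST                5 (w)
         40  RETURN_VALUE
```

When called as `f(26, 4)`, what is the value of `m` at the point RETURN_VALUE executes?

LOAD_CONST → push 40. Stack: [40]
STORE_FAST m → m=40. Stack: []
LOAD_FAST_LOAD_FAST m,m → push 40,40. Stack: [40, 40]
BINARY_OP ^ → 40 ^ 40 = 0. Stack: [0]
STORE_FAST q → q=0. Stack: []
LOAD_FAST_LOAD_FAST a,b → push 26,4. Stack: [26, 4]
BINARY_OP - → 26 - 4 = 22. Stack: [22]
STORE_FAST v → v=22. Stack: []
LOAD_FAST_LOAD_FAST m,b → push 40,4. Stack: [40, 4]
BINARY_OP // → 40 // 4 = 10. Stack: [10]
STORE_FAST w → w=10. Stack: []
LOAD_FAST_LOAD_FAST w,m → push 10,40. Stack: [10, 40]
BINARY_OP + → 10 + 40 = 50. Stack: [50]
STORE_FAST r → r=50. Stack: []
LOAD_FAST w → push 10. Stack: [10]
RETURN_VALUE → return 10.

40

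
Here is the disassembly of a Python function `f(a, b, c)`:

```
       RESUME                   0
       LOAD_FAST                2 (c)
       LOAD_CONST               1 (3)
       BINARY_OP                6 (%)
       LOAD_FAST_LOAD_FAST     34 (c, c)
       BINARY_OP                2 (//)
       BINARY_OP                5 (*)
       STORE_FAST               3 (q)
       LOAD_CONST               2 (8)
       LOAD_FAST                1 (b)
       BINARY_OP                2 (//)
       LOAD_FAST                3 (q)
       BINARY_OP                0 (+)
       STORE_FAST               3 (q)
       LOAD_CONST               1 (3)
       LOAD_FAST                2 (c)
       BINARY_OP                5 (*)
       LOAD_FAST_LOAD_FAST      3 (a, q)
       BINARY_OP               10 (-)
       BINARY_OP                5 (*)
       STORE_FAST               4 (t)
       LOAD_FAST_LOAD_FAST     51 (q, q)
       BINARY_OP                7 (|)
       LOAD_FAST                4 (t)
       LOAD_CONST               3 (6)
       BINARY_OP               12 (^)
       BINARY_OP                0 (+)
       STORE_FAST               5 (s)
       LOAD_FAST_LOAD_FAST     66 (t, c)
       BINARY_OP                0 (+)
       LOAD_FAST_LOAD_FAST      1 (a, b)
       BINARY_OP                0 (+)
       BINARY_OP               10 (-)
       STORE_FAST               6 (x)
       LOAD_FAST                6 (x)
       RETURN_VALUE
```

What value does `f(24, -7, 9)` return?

LOAD_FAST c → push 9. Stack: [9]
LOAD_CONST → push 3. Stack: [9, 3]
BINARY_OP % → 9 % 3 = 0. Stack: [0]
LOAD_FAST_LOAD_FAST c,c → push 9,9. Stack: [0, 9, 9]
BINARY_OP // → 9 // 9 = 1. Stack: [0, 1]
BINARY_OP * → 0 * 1 = 0. Stack: [0]
STORE_FAST q → q=0. Stack: []
LOAD_CONST → push 8. Stack: [8]
LOAD_FAST b → push -7. Stack: [8, -7]
BINARY_OP // → 8 // -7 = -2. Stack: [-2]
LOAD_FAST q → push 0. Stack: [-2, 0]
BINARY_OP + → -2 + 0 = -2. Stack: [-2]
STORE_FAST q → q=-2. Stack: []
LOAD_CONST → push 3. Stack: [3]
LOAD_FAST c → push 9. Stack: [3, 9]
BINARY_OP * → 3 * 9 = 27. Stack: [27]
LOAD_FAST_LOAD_FAST a,q → push 24,-2. Stack: [27, 24, -2]
BINARY_OP - → 24 - -2 = 26. Stack: [27, 26]
BINARY_OP * → 27 * 26 = 702. Stack: [702]
STORE_FAST t → t=702. Stack: []
LOAD_FAST_LOAD_FAST q,q → push -2,-2. Stack: [-2, -2]
BINARY_OP | → -2 | -2 = -2. Stack: [-2]
LOAD_FAST t → push 702. Stack: [-2, 702]
LOAD_CONST → push 6. Stack: [-2, 702, 6]
BINARY_OP ^ → 702 ^ 6 = 696. Stack: [-2, 696]
BINARY_OP + → -2 + 696 = 694. Stack: [694]
STORE_FAST s → s=694. Stack: []
LOAD_FAST_LOAD_FAST t,c → push 702,9. Stack: [702, 9]
BINARY_OP + → 702 + 9 = 711. Stack: [711]
LOAD_FAST_LOAD_FAST a,b → push 24,-7. Stack: [711, 24, -7]
BINARY_OP + → 24 + -7 = 17. Stack: [711, 17]
BINARY_OP - → 711 - 17 = 694. Stack: [694]
STORE_FAST x → x=694. Stack: []
LOAD_FAST x → push 694. Stack: [694]
RETURN_VALUE → return 694.

694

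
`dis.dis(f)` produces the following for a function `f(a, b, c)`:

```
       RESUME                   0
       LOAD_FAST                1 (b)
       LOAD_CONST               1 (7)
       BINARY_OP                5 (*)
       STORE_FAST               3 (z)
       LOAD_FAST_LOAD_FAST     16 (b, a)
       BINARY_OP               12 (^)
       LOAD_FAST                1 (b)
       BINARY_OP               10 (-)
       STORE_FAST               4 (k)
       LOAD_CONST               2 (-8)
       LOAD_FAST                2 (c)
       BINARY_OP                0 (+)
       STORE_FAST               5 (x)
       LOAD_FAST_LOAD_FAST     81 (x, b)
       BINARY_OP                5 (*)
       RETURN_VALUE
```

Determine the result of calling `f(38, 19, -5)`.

LOAD_FAST b → push 19. Stack: [19]
LOAD_CONST → push 7. Stack: [19, 7]
BINARY_OP * → 19 * 7 = 133. Stack: [133]
STORE_FAST z → z=133. Stack: []
LOAD_FAST_LOAD_FAST b,a → push 19,38. Stack: [19, 38]
BINARY_OP ^ → 19 ^ 38 = 53. Stack: [53]
LOAD_FAST b → push 19. Stack: [53, 19]
BINARY_OP - → 53 - 19 = 34. Stack: [34]
STORE_FAST k → k=34. Stack: []
LOAD_CONST → push -8. Stack: [-8]
LOAD_FAST c → push -5. Stack: [-8, -5]
BINARY_OP + → -8 + -5 = -13. Stack: [-13]
STORE_FAST x → x=-13. Stack: []
LOAD_FAST_LOAD_FAST x,b → push -13,19. Stack: [-13, 19]
BINARY_OP * → -13 * 19 = -247. Stack: [-247]
RETURN_VALUE → return -247.

-247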